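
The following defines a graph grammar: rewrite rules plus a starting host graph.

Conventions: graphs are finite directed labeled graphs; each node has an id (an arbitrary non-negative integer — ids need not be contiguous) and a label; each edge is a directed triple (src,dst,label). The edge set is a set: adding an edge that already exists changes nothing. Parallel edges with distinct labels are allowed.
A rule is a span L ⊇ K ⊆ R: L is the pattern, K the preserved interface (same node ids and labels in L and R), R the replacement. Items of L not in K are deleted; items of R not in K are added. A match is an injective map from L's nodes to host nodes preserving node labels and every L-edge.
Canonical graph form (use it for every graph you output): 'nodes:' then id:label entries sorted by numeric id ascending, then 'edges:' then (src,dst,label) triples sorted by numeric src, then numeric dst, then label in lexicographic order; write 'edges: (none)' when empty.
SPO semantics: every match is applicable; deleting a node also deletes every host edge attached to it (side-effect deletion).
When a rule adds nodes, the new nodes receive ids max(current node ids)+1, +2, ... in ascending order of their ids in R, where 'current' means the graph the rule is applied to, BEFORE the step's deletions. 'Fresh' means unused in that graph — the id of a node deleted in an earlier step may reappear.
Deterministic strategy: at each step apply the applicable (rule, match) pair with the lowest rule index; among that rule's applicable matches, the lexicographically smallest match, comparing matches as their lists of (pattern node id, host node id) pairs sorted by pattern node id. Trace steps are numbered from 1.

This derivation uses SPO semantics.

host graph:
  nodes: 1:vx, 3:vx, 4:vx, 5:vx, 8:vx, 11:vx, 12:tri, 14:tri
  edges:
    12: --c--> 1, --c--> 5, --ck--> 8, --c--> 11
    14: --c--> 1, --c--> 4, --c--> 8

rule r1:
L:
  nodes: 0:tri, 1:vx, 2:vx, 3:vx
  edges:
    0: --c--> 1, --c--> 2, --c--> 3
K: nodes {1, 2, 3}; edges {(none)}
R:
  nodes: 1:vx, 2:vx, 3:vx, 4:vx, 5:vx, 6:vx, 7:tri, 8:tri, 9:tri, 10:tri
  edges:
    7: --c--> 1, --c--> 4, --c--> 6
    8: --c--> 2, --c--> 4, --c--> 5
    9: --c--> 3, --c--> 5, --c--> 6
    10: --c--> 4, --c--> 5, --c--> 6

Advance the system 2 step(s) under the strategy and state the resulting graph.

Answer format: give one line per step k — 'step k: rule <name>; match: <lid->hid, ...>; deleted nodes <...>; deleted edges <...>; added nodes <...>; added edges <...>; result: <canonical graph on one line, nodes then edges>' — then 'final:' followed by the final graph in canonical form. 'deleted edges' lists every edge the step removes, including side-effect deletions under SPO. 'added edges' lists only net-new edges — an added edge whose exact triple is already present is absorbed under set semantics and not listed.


step 1: rule r1; match: 0->12, 1->1, 2->5, 3->11; deleted nodes 12; deleted edges (12,1,c); (12,5,c); (12,8,ck); (12,11,c); added nodes 15, 16, 17, 18, 19, 20, 21; added edges (18,1,c); (18,15,c); (18,17,c); (19,5,c); (19,15,c); (19,16,c); (20,11,c); (20,16,c); (20,17,c); (21,15,c); (21,16,c); (21,17,c); result: nodes: 1:vx, 3:vx, 4:vx, 5:vx, 8:vx, 11:vx, 14:tri, 15:vx, 16:vx, 17:vx, 18:tri, 19:tri, 20:tri, 21:tri edges: (14,1,c); (14,4,c); (14,8,c); (18,1,c); (18,15,c); (18,17,c); (19,5,c); (19,15,c); (19,16,c); (20,11,c); (20,16,c); (20,17,c); (21,15,c); (21,16,c); (21,17,c)
step 2: rule r1; match: 0->14, 1->1, 2->4, 3->8; deleted nodes 14; deleted edges (14,1,c); (14,4,c); (14,8,c); added nodes 22, 23, 24, 25, 26, 27, 28; added edges (25,1,c); (25,22,c); (25,24,c); (26,4,c); (26,22,c); (26,23,c); (27,8,c); (27,23,c); (27,24,c); (28,22,c); (28,23,c); (28,24,c); result: nodes: 1:vx, 3:vx, 4:vx, 5:vx, 8:vx, 11:vx, 15:vx, 16:vx, 17:vx, 18:tri, 19:tri, 20:tri, 21:tri, 22:vx, 23:vx, 24:vx, 25:tri, 26:tri, 27:tri, 28:tri edges: (18,1,c); (18,15,c); (18,17,c); (19,5,c); (19,15,c); (19,16,c); (20,11,c); (20,16,c); (20,17,c); (21,15,c); (21,16,c); (21,17,c); (25,1,c); (25,22,c); (25,24,c); (26,4,c); (26,22,c); (26,23,c); (27,8,c); (27,23,c); (27,24,c); (28,22,c); (28,23,c); (28,24,c)
final:
nodes: 1:vx, 3:vx, 4:vx, 5:vx, 8:vx, 11:vx, 15:vx, 16:vx, 17:vx, 18:tri, 19:tri, 20:tri, 21:tri, 22:vx, 23:vx, 24:vx, 25:tri, 26:tri, 27:tri, 28:tri
edges: (18,1,c); (18,15,c); (18,17,c); (19,5,c); (19,15,c); (19,16,c); (20,11,c); (20,16,c); (20,17,c); (21,15,c); (21,16,c); (21,17,c); (25,1,c); (25,22,c); (25,24,c); (26,4,c); (26,22,c); (26,23,c); (27,8,c); (27,23,c); (27,24,c); (28,22,c); (28,23,c); (28,24,c)


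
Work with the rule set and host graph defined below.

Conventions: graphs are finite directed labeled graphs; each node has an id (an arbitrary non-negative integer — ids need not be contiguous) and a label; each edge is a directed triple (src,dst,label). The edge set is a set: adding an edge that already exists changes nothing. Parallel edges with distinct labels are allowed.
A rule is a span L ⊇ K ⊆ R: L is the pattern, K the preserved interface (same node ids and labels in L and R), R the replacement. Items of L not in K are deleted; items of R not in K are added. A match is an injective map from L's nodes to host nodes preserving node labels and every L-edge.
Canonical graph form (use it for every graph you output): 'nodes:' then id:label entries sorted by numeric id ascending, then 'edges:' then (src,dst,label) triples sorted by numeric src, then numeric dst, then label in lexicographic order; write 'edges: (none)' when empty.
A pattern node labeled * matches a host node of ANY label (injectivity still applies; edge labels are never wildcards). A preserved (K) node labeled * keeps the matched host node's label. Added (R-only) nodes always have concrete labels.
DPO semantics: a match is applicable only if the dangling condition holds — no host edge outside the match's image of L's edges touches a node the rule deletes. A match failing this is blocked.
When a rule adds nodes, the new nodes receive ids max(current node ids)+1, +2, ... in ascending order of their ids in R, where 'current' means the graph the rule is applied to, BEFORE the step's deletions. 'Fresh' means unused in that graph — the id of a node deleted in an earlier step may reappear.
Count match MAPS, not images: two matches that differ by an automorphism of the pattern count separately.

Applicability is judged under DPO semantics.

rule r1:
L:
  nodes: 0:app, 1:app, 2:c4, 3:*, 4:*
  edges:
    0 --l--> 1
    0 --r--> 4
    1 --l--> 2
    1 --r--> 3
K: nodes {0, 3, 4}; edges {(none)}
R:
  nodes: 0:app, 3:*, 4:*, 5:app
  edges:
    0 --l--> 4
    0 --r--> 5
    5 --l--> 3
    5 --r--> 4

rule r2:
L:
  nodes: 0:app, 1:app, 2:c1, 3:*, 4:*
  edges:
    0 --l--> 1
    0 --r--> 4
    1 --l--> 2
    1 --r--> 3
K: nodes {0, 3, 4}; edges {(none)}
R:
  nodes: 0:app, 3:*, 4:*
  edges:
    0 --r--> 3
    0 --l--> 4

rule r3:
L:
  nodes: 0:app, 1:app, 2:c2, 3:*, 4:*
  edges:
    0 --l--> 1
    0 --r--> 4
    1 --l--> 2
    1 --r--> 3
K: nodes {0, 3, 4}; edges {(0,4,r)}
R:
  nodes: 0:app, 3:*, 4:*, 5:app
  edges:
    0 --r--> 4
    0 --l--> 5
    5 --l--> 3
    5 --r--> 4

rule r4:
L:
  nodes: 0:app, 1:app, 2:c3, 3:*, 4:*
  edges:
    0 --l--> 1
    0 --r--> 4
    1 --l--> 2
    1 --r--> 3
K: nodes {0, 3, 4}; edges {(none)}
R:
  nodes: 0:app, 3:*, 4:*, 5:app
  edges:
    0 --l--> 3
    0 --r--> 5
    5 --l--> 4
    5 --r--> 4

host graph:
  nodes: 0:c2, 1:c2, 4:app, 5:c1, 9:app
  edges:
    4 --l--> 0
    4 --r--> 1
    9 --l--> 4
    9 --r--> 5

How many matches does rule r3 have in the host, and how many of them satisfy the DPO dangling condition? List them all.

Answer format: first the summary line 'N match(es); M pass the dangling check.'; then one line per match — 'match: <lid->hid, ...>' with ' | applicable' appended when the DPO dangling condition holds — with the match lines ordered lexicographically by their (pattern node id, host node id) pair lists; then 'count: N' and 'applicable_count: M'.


1 match(es); 1 pass the dangling check.
match: 0->9, 1->4, 2->0, 3->1, 4->5 | applicable
count: 1
applicable_count: 1


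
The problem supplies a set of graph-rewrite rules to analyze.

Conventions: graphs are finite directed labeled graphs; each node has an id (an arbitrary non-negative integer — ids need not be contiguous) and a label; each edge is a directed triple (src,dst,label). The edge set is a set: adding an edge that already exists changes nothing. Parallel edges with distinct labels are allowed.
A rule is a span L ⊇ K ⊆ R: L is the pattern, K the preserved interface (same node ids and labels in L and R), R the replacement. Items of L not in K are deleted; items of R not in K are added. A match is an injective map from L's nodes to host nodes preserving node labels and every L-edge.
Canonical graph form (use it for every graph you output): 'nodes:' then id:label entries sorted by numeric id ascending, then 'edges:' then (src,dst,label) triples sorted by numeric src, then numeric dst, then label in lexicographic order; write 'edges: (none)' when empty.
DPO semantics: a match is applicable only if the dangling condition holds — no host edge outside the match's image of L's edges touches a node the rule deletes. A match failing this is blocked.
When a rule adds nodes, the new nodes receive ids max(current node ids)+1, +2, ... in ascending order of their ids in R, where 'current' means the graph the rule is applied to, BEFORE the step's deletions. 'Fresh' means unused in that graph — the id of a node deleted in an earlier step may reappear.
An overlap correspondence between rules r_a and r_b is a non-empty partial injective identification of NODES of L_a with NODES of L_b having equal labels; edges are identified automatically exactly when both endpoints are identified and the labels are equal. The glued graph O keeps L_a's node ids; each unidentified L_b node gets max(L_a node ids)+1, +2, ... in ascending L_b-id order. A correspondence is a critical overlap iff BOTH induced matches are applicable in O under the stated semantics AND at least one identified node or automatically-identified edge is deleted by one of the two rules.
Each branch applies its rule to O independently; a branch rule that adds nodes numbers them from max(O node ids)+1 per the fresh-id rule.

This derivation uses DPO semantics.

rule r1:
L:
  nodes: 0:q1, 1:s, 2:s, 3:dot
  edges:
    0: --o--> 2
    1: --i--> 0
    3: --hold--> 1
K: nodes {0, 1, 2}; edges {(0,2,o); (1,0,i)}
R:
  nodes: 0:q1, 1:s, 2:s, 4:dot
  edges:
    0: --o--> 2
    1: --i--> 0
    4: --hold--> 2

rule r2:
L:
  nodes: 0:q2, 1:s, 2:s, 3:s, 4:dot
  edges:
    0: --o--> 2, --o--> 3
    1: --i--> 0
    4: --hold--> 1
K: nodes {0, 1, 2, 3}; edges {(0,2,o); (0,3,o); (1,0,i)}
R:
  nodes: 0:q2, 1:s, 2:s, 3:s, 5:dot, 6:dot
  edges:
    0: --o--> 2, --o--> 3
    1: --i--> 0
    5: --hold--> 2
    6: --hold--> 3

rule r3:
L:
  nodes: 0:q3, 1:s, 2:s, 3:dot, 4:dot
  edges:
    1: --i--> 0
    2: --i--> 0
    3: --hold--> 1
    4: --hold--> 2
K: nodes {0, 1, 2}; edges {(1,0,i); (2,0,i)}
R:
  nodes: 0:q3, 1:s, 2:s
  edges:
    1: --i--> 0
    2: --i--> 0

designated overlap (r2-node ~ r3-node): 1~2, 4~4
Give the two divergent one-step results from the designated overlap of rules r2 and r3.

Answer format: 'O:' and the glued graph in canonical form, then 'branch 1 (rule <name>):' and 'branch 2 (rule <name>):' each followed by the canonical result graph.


O:
nodes: 0:q2, 1:s, 2:s, 3:s, 4:dot, 5:q3, 6:s, 7:dot
edges: (0,2,o); (0,3,o); (1,0,i); (1,5,i); (4,1,hold); (6,5,i); (7,6,hold)
branch 1 (rule r2):
nodes: 0:q2, 1:s, 2:s, 3:s, 5:q3, 6:s, 7:dot, 8:dot, 9:dot
edges: (0,2,o); (0,3,o); (1,0,i); (1,5,i); (6,5,i); (7,6,hold); (8,2,hold); (9,3,hold)
branch 2 (rule r3):
nodes: 0:q2, 1:s, 2:s, 3:s, 5:q3, 6:s
edges: (0,2,o); (0,3,o); (1,0,i); (1,5,i); (6,5,i)


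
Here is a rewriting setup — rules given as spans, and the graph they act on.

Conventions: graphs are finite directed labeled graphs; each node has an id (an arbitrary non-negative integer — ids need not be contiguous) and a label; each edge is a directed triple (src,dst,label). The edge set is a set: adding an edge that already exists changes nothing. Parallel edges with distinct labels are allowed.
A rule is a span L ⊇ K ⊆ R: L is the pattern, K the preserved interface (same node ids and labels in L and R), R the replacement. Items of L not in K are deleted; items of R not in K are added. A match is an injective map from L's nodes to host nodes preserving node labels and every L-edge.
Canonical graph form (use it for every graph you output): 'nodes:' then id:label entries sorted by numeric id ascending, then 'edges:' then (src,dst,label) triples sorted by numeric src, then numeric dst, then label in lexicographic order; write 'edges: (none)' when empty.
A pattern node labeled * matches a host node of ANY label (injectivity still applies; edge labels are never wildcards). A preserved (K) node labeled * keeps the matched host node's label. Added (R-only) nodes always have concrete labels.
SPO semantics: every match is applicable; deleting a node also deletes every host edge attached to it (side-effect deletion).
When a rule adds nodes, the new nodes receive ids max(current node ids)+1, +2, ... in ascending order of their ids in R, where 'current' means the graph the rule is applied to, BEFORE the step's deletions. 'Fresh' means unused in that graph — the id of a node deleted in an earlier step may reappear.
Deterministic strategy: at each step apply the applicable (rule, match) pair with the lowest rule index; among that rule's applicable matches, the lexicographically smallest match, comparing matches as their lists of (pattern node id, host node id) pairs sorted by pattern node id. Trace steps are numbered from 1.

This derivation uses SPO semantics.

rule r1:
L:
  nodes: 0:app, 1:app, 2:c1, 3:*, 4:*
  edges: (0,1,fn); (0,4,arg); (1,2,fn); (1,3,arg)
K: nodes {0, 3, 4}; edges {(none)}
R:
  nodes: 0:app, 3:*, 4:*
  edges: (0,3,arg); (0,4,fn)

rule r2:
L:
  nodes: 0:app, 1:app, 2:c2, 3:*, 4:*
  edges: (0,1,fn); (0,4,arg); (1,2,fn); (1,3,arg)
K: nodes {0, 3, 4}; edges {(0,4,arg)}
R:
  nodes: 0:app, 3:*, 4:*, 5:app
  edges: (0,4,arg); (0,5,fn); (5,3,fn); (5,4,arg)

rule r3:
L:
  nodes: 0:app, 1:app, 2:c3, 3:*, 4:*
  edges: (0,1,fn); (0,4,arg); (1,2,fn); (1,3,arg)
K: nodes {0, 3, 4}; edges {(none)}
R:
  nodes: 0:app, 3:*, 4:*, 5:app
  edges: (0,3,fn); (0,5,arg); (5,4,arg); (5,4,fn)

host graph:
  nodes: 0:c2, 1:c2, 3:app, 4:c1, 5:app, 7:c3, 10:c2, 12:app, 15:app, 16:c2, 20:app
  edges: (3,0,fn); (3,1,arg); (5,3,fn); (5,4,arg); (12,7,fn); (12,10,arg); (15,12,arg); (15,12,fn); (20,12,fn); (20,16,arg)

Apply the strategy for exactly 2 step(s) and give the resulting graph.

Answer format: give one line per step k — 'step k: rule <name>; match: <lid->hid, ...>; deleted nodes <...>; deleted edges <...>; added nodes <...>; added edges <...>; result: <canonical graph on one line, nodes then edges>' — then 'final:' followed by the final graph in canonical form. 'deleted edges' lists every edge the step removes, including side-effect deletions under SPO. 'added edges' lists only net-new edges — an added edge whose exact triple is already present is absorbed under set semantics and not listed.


step 1: rule r2; match: 0->5, 1->3, 2->0, 3->1, 4->4; deleted nodes 0, 3; deleted edges (3,0,fn); (3,1,arg); (5,3,fn); added nodes 21; added edges (5,21,fn); (21,1,fn); (21,4,arg); result: nodes: 1:c2, 4:c1, 5:app, 7:c3, 10:c2, 12:app, 15:app, 16:c2, 20:app, 21:app edges: (5,4,arg); (5,21,fn); (12,7,fn); (12,10,arg); (15,12,arg); (15,12,fn); (20,12,fn); (20,16,arg); (21,1,fn); (21,4,arg)
step 2: rule r3; match: 0->20, 1->12, 2->7, 3->10, 4->16; deleted nodes 7, 12; deleted edges (12,7,fn); (12,10,arg); (15,12,arg); (15,12,fn); (20,12,fn); (20,16,arg); added nodes 22; added edges (20,10,fn); (20,22,arg); (22,16,arg); (22,16,fn); result: nodes: 1:c2, 4:c1, 5:app, 10:c2, 15:app, 16:c2, 20:app, 21:app, 22:app edges: (5,4,arg); (5,21,fn); (20,10,fn); (20,22,arg); (21,1,fn); (21,4,arg); (22,16,arg); (22,16,fn)
final:
nodes: 1:c2, 4:c1, 5:app, 10:c2, 15:app, 16:c2, 20:app, 21:app, 22:app
edges: (5,4,arg); (5,21,fn); (20,10,fn); (20,22,arg); (21,1,fn); (21,4,arg); (22,16,arg); (22,16,fn)


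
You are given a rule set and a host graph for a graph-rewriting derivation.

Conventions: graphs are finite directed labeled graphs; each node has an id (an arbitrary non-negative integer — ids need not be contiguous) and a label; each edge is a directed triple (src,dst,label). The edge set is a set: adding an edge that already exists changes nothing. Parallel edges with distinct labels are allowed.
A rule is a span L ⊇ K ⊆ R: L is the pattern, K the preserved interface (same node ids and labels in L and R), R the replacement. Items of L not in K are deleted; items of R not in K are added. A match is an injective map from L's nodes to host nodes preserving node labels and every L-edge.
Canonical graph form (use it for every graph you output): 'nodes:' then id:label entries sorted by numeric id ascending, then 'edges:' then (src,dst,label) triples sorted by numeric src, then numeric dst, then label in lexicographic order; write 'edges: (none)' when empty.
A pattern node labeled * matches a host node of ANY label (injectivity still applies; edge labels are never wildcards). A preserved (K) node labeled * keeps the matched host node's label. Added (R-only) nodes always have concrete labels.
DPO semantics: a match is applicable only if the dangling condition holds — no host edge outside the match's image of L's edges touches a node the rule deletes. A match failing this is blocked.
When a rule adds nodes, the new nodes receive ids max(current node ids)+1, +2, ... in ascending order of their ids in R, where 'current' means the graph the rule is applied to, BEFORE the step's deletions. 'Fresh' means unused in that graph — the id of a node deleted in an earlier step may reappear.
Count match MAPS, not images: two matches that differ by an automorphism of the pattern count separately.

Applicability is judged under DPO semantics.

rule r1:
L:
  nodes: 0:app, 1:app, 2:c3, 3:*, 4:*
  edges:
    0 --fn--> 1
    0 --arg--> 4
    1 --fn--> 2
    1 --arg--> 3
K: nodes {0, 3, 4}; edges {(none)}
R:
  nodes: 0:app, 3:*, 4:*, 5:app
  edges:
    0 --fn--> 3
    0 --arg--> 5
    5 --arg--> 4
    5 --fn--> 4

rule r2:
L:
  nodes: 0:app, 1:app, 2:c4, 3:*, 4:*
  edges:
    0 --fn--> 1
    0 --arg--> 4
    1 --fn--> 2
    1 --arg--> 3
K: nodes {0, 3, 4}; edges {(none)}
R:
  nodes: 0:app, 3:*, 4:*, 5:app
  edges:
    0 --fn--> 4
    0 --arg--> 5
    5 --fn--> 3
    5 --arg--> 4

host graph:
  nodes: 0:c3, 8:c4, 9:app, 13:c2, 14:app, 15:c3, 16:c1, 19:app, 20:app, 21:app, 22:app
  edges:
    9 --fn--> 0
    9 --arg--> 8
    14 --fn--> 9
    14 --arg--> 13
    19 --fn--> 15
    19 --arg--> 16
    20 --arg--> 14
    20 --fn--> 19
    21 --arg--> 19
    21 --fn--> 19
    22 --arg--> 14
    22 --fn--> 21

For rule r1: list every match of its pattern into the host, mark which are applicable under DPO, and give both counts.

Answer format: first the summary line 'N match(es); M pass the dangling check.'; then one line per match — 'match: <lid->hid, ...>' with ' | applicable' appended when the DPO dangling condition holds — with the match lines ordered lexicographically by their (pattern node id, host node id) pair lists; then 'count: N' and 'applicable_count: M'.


2 match(es); 1 pass the dangling check.
match: 0->14, 1->9, 2->0, 3->8, 4->13 | applicable
match: 0->20, 1->19, 2->15, 3->16, 4->14
count: 2
applicable_count: 1


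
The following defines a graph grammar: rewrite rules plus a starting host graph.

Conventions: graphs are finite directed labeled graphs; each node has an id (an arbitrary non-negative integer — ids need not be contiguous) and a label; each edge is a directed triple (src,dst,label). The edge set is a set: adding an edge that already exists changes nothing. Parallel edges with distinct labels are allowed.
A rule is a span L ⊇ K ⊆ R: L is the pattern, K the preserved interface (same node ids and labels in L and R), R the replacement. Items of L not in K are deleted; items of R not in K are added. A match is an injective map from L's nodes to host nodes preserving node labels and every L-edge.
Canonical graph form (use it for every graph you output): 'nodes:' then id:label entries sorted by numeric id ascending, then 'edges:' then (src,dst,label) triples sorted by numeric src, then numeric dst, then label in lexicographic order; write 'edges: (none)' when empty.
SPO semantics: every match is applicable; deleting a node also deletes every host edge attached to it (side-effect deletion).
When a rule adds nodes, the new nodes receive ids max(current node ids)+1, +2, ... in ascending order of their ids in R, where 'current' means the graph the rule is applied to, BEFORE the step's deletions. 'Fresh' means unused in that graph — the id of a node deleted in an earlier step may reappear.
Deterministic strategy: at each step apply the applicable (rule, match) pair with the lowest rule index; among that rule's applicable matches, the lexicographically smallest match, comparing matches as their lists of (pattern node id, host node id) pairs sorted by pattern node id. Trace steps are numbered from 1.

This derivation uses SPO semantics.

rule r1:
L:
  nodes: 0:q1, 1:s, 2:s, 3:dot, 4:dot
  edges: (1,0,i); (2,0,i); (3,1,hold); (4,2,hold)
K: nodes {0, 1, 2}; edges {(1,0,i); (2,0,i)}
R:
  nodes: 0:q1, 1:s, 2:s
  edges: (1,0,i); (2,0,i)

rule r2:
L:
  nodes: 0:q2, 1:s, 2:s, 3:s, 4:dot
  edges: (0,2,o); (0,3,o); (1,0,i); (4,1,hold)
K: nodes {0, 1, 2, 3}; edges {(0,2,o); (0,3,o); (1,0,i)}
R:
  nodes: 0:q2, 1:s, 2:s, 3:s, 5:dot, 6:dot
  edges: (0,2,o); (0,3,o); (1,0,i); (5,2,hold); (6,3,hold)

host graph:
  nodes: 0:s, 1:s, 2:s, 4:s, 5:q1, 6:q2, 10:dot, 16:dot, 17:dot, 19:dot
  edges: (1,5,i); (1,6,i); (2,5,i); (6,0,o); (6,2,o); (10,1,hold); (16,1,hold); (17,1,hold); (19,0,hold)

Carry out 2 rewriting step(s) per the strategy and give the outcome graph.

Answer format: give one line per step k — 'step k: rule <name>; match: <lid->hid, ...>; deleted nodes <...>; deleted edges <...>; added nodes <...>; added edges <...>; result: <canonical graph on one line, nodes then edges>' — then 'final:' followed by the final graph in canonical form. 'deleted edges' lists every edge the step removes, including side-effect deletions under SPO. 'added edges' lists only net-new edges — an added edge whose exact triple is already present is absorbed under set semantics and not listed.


step 1: rule r2; match: 0->6, 1->1, 2->0, 3->2, 4->10; deleted nodes 10; deleted edges (10,1,hold); added nodes 20, 21; added edges (20,0,hold); (21,2,hold); result: nodes: 0:s, 1:s, 2:s, 4:s, 5:q1, 6:q2, 16:dot, 17:dot, 19:dot, 20:dot, 21:dot edges: (1,5,i); (1,6,i); (2,5,i); (6,0,o); (6,2,o); (16,1,hold); (17,1,hold); (19,0,hold); (20,0,hold); (21,2,hold)
step 2: rule r1; match: 0->5, 1->1, 2->2, 3->16, 4->21; deleted nodes 16, 21; deleted edges (16,1,hold); (21,2,hold); added nodes (none); added edges (none); result: nodes: 0:s, 1:s, 2:s, 4:s, 5:q1, 6:q2, 17:dot, 19:dot, 20:dot edges: (1,5,i); (1,6,i); (2,5,i); (6,0,o); (6,2,o); (17,1,hold); (19,0,hold); (20,0,hold)
final:
nodes: 0:s, 1:s, 2:s, 4:s, 5:q1, 6:q2, 17:dot, 19:dot, 20:dot
edges: (1,5,i); (1,6,i); (2,5,i); (6,0,o); (6,2,o); (17,1,hold); (19,0,hold); (20,0,hold)


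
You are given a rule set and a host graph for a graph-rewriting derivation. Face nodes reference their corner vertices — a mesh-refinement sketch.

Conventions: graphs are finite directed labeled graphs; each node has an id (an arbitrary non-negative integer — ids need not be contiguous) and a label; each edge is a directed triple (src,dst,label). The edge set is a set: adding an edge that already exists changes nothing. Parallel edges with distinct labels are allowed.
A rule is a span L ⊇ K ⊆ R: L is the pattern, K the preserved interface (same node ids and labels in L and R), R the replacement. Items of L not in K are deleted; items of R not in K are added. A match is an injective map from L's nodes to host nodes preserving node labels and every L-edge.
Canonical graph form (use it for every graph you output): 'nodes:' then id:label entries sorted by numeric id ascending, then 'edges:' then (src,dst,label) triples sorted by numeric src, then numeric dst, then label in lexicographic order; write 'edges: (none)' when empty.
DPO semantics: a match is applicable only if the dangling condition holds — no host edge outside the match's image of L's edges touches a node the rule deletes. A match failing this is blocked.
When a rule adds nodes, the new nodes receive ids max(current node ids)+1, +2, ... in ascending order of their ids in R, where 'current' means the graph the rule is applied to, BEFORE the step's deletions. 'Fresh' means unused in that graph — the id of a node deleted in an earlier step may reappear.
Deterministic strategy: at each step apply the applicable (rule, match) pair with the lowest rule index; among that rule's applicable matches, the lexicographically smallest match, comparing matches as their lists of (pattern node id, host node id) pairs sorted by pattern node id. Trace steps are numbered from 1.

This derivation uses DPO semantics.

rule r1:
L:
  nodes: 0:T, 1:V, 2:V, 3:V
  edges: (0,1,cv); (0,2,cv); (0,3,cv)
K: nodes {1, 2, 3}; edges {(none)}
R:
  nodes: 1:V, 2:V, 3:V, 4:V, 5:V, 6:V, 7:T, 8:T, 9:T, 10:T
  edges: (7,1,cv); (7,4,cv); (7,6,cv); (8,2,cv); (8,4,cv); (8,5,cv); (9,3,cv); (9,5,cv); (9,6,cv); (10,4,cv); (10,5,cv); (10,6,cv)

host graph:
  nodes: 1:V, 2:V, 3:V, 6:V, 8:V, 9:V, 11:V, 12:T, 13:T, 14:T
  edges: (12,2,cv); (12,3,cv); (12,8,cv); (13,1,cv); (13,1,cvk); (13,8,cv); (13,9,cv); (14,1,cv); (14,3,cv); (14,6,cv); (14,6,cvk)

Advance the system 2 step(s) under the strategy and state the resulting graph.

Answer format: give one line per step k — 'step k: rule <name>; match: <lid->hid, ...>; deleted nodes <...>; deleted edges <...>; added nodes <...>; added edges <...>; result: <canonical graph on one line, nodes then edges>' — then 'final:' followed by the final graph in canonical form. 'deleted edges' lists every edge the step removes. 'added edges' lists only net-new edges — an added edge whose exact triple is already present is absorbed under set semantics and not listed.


step 1: rule r1; match: 0->12, 1->2, 2->3, 3->8; deleted nodes 12; deleted edges (12,2,cv); (12,3,cv); (12,8,cv); added nodes 15, 16, 17, 18, 19, 20, 21; added edges (18,2,cv); (18,15,cv); (18,17,cv); (19,3,cv); (19,15,cv); (19,16,cv); (20,8,cv); (20,16,cv); (20,17,cv); (21,15,cv); (21,16,cv); (21,17,cv); result: nodes: 1:V, 2:V, 3:V, 6:V, 8:V, 9:V, 11:V, 13:T, 14:T, 15:V, 16:V, 17:V, 18:T, 19:T, 20:T, 21:T edges: (13,1,cv); (13,1,cvk); (13,8,cv); (13,9,cv); (14,1,cv); (14,3,cv); (14,6,cv); (14,6,cvk); (18,2,cv); (18,15,cv); (18,17,cv); (19,3,cv); (19,15,cv); (19,16,cv); (20,8,cv); (20,16,cv); (20,17,cv); (21,15,cv); (21,16,cv); (21,17,cv)
step 2: rule r1; match: 0->18, 1->2, 2->15, 3->17; deleted nodes 18; deleted edges (18,2,cv); (18,15,cv); (18,17,cv); added nodes 22, 23, 24, 25, 26, 27, 28; added edges (25,2,cv); (25,22,cv); (25,24,cv); (26,15,cv); (26,22,cv); (26,23,cv); (27,17,cv); (27,23,cv); (27,24,cv); (28,22,cv); (28,23,cv); (28,24,cv); result: nodes: 1:V, 2:V, 3:V, 6:V, 8:V, 9:V, 11:V, 13:T, 14:T, 15:V, 16:V, 17:V, 19:T, 20:T, 21:T, 22:V, 23:V, 24:V, 25:T, 26:T, 27:T, 28:T edges: (13,1,cv); (13,1,cvk); (13,8,cv); (13,9,cv); (14,1,cv); (14,3,cv); (14,6,cv); (14,6,cvk); (19,3,cv); (19,15,cv); (19,16,cv); (20,8,cv); (20,16,cv); (20,17,cv); (21,15,cv); (21,16,cv); (21,17,cv); (25,2,cv); (25,22,cv); (25,24,cv); (26,15,cv); (26,22,cv); (26,23,cv); (27,17,cv); (27,23,cv); (27,24,cv); (28,22,cv); (28,23,cv); (28,24,cv)
final:
nodes: 1:V, 2:V, 3:V, 6:V, 8:V, 9:V, 11:V, 13:T, 14:T, 15:V, 16:V, 17:V, 19:T, 20:T, 21:T, 22:V, 23:V, 24:V, 25:T, 26:T, 27:T, 28:T
edges: (13,1,cv); (13,1,cvk); (13,8,cv); (13,9,cv); (14,1,cv); (14,3,cv); (14,6,cv); (14,6,cvk); (19,3,cv); (19,15,cv); (19,16,cv); (20,8,cv); (20,16,cv); (20,17,cv); (21,15,cv); (21,16,cv); (21,17,cv); (25,2,cv); (25,22,cv); (25,24,cv); (26,15,cv); (26,22,cv); (26,23,cv); (27,17,cv); (27,23,cv); (27,24,cv); (28,22,cv); (28,23,cv); (28,24,cv)


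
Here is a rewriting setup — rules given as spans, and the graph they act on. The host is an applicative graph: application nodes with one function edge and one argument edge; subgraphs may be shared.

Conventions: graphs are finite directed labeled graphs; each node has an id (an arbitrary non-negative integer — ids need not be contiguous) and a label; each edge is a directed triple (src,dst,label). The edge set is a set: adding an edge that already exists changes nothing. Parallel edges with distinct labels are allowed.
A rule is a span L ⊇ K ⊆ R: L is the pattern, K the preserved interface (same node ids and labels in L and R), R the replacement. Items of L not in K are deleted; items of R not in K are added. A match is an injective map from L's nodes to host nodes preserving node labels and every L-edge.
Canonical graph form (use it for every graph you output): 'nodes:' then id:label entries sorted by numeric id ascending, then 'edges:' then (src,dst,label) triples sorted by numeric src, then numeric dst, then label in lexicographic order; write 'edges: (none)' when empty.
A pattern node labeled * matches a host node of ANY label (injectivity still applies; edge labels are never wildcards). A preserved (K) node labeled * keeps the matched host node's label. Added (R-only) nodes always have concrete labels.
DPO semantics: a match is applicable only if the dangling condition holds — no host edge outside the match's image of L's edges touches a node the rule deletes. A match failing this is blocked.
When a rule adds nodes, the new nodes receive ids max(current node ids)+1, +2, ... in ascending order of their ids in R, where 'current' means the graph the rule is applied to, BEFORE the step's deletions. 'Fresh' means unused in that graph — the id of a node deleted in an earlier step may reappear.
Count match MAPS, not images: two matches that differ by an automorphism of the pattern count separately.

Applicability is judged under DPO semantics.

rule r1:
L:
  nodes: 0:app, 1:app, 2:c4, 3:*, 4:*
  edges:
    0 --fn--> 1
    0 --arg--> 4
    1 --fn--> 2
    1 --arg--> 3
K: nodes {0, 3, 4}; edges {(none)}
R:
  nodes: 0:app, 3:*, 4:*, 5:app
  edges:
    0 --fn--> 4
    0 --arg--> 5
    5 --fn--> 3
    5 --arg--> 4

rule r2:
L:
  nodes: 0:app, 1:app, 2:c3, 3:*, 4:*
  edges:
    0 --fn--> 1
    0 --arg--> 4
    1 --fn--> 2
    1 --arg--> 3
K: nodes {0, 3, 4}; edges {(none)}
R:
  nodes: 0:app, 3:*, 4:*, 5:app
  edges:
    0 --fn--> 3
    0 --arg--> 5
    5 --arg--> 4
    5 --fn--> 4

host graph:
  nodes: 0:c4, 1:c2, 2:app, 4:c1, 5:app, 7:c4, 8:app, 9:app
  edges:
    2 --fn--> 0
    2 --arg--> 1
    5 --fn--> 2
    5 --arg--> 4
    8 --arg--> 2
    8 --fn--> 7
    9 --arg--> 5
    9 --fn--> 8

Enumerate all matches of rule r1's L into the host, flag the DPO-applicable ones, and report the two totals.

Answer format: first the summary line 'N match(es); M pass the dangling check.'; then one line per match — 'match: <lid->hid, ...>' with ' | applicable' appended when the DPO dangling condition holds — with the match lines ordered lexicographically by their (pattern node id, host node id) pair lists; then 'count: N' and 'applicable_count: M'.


2 match(es); 1 pass the dangling check.
match: 0->5, 1->2, 2->0, 3->1, 4->4
match: 0->9, 1->8, 2->7, 3->2, 4->5 | applicable
count: 2
applicable_count: 1


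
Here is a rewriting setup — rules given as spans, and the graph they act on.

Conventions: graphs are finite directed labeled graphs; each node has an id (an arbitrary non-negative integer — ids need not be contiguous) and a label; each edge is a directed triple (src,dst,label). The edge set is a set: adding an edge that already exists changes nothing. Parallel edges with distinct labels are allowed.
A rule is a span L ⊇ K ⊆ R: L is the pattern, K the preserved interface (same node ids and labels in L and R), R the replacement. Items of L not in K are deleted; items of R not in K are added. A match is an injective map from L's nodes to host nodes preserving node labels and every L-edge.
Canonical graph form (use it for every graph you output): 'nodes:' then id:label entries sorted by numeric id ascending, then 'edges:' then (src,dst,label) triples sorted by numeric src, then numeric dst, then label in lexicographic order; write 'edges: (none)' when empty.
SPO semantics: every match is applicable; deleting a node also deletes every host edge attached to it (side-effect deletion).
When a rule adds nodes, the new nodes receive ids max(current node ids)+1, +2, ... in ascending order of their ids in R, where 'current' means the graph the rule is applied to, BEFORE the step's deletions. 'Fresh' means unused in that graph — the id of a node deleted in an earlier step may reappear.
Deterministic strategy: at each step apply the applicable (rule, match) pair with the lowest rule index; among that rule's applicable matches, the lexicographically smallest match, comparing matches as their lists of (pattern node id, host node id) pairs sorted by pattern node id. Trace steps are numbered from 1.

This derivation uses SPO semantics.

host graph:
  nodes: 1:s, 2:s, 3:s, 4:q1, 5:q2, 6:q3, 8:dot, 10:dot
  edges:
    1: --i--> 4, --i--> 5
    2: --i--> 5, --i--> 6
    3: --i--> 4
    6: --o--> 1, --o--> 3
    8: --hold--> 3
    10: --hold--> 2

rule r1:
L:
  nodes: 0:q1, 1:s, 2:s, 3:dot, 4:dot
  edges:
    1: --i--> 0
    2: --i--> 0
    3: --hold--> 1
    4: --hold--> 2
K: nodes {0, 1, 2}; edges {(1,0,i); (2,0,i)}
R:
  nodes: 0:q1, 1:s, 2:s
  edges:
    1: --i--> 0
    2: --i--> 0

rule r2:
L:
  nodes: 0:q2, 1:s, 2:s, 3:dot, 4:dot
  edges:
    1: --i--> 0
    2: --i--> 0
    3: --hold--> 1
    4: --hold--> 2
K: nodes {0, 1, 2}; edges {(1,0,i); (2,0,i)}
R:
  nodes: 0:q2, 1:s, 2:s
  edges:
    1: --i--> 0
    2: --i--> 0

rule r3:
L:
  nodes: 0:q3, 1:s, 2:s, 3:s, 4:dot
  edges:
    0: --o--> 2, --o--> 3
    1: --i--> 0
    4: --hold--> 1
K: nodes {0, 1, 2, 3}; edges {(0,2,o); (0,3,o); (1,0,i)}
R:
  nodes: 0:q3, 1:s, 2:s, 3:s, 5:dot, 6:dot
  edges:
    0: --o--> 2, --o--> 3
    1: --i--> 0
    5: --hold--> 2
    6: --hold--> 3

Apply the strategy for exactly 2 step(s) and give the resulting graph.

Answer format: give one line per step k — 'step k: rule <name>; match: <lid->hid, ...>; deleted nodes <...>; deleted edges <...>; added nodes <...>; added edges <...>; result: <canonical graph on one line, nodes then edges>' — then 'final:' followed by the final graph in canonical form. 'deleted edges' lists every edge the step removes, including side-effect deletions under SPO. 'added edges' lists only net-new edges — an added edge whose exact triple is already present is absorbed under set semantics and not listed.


step 1: rule r3; match: 0->6, 1->2, 2->1, 3->3, 4->10; deleted nodes 10; deleted edges (10,2,hold); added nodes 11, 12; added edges (11,1,hold); (12,3,hold); result: nodes: 1:s, 2:s, 3:s, 4:q1, 5:q2, 6:q3, 8:dot, 11:dot, 12:dot edges: (1,4,i); (1,5,i); (2,5,i); (2,6,i); (3,4,i); (6,1,o); (6,3,o); (8,3,hold); (11,1,hold); (12,3,hold)
step 2: rule r1; match: 0->4, 1->1, 2->3, 3->11, 4->8; deleted nodes 8, 11; deleted edges (8,3,hold); (11,1,hold); added nodes (none); added edges (none); result: nodes: 1:s, 2:s, 3:s, 4:q1, 5:q2, 6:q3, 12:dot edges: (1,4,i); (1,5,i); (2,5,i); (2,6,i); (3,4,i); (6,1,o); (6,3,o); (12,3,hold)
final:
nodes: 1:s, 2:s, 3:s, 4:q1, 5:q2, 6:q3, 12:dot
edges: (1,4,i); (1,5,i); (2,5,i); (2,6,i); (3,4,i); (6,1,o); (6,3,o); (12,3,hold)


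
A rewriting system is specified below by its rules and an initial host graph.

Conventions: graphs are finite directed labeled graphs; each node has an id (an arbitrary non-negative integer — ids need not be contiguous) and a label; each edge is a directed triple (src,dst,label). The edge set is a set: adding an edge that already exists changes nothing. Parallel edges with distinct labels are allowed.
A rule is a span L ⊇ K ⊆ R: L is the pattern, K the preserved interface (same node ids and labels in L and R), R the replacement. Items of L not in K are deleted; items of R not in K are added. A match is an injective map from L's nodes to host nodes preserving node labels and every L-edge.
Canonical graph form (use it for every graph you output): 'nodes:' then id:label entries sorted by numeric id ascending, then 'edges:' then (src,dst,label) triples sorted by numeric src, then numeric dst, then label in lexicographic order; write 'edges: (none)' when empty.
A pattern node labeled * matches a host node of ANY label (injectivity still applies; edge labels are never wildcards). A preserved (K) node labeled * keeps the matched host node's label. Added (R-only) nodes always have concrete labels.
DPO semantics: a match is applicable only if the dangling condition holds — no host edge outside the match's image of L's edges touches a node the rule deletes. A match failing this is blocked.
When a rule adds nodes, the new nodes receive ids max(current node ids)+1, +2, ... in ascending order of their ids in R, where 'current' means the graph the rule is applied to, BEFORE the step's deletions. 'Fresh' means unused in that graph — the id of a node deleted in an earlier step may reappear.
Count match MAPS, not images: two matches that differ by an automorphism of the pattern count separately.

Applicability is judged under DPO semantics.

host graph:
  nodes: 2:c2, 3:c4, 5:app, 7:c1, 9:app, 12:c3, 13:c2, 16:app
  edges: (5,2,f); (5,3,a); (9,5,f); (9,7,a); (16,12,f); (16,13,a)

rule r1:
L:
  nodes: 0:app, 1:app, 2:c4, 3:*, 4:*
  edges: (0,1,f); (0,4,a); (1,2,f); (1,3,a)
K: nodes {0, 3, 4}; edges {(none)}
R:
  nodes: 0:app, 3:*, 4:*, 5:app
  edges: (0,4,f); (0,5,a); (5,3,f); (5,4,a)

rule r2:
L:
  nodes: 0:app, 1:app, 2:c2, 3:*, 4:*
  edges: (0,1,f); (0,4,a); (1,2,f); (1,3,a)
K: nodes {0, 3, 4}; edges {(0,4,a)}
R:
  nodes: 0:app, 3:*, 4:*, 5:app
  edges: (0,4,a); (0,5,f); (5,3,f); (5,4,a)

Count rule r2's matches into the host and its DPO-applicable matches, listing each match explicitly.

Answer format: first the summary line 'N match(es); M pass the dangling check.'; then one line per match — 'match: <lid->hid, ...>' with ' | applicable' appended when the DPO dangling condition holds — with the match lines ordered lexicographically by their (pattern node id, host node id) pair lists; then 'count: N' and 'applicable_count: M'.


1 match(es); 1 pass the dangling check.
match: 0->9, 1->5, 2->2, 3->3, 4->7 | applicable
count: 1
applicable_count: 1


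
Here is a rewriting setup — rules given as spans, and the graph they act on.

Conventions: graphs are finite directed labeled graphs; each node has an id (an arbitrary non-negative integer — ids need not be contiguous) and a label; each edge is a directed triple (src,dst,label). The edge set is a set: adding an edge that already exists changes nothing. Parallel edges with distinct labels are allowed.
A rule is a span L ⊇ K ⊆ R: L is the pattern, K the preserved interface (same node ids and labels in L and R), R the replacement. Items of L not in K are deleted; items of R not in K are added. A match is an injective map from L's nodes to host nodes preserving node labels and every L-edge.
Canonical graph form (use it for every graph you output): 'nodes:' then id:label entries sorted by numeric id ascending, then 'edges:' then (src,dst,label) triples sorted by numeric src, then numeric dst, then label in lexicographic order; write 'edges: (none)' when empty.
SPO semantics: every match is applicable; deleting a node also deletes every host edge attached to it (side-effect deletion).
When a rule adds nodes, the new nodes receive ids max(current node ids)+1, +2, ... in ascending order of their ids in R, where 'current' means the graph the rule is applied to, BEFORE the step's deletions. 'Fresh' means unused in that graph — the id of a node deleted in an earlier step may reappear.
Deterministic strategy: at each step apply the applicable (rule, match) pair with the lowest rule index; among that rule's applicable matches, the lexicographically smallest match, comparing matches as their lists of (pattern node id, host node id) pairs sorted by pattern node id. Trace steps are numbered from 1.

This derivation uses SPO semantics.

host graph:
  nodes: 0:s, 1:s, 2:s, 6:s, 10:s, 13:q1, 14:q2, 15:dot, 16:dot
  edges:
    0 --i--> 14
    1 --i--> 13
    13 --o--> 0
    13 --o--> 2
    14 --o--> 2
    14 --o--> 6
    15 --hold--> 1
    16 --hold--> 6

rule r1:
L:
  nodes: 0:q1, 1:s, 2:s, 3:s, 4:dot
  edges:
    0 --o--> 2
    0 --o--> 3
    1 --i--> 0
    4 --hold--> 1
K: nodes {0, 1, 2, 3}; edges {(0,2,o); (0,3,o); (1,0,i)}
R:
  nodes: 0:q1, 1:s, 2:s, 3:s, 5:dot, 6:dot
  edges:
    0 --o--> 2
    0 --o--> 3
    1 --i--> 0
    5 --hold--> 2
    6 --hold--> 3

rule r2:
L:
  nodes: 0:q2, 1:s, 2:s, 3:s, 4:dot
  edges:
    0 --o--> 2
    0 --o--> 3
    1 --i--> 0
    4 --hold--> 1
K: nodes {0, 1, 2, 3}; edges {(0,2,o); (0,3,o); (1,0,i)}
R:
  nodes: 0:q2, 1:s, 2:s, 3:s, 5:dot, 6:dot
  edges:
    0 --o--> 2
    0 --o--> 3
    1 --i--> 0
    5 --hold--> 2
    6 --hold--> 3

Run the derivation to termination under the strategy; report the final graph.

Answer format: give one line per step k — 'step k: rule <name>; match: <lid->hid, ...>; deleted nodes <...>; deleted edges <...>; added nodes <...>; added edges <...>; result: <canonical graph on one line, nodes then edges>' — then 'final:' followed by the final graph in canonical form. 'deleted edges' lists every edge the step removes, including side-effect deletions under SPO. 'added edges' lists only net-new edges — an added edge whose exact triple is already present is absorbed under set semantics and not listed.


step 1: rule r1; match: 0->13, 1->1, 2->0, 3->2, 4->15; deleted nodes 15; deleted edges (15,1,hold); added nodes 17, 18; added edges (17,0,hold); (18,2,hold); result: nodes: 0:s, 1:s, 2:s, 6:s, 10:s, 13:q1, 14:q2, 16:dot, 17:dot, 18:dot edges: (0,14,i); (1,13,i); (13,0,o); (13,2,o); (14,2,o); (14,6,o); (16,6,hold); (17,0,hold); (18,2,hold)
step 2: rule r2; match: 0->14, 1->0, 2->2, 3->6, 4->17; deleted nodes 17; deleted edges (17,0,hold); added nodes 19, 20; added edges (19,2,hold); (20,6,hold); result: nodes: 0:s, 1:s, 2:s, 6:s, 10:s, 13:q1, 14:q2, 16:dot, 18:dot, 19:dot, 20:dot edges: (0,14,i); (1,13,i); (13,0,o); (13,2,o); (14,2,o); (14,6,o); (16,6,hold); (18,2,hold); (19,2,hold); (20,6,hold)
final:
nodes: 0:s, 1:s, 2:s, 6:s, 10:s, 13:q1, 14:q2, 16:dot, 18:dot, 19:dot, 20:dot
edges: (0,14,i); (1,13,i); (13,0,o); (13,2,o); (14,2,o); (14,6,o); (16,6,hold); (18,2,hold); (19,2,hold); (20,6,hold)
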